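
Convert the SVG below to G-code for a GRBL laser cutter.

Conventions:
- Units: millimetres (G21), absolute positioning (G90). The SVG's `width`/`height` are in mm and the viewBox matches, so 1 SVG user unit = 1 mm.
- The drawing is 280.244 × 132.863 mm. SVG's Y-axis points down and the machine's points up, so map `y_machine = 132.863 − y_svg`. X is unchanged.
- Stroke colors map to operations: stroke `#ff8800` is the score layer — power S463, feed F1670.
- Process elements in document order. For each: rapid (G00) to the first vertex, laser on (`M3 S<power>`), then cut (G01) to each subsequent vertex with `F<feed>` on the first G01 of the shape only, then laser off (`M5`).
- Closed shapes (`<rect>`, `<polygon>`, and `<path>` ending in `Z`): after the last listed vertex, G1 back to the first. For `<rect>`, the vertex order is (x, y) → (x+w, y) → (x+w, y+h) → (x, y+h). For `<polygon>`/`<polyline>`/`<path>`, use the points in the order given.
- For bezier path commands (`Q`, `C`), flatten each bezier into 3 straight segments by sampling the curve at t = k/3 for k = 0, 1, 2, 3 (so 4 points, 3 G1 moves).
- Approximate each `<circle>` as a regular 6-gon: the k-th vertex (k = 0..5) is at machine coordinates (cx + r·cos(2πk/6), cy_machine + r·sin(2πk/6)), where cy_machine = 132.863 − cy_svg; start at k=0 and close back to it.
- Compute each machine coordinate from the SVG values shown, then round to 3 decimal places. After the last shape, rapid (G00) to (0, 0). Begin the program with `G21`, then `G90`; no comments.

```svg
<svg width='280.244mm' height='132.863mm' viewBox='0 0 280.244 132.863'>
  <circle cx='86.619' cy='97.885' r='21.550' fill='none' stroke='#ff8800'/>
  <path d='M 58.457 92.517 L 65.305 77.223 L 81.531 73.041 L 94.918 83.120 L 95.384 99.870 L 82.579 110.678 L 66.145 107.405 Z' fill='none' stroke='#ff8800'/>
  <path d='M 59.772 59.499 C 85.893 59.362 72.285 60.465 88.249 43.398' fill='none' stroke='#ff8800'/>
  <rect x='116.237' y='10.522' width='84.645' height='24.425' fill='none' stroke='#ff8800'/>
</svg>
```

1 u = 1 mm; y_m = 132.863 − y.

[1] `<circle>` circle, #ff8800→score S463 F1670: (108.169,34.978) → (97.394,53.641) → (75.844,53.641) → (65.069,34.978) → (75.844,16.315) → (97.394,16.315) → (108.169,34.978) (closed)

[2] `<path>` regular polygon, #ff8800→score S463 F1670: (58.457,40.346) → (65.305,55.640) → (81.531,59.822) → (94.918,49.743) → (95.384,32.993) → (82.579,22.185) → (66.145,25.458) → (58.457,40.346) (closed)

[3] `<path>` cubic bezier, #ff8800→score S463 F1670: (59.772,73.364) → (75.217,73.807) → (79.576,77.736) → (88.249,89.465)

[4] `<rect>` rectangle, #ff8800→score S463 F1670: (116.237,122.341) → (200.882,122.341) → (200.882,97.916) → (116.237,97.916) → (116.237,122.341) (closed)

G21
G90
G00 X108.169 Y34.978
M3 S463
G01 X97.394 Y53.641 F1670
G01 X75.844 Y53.641
G01 X65.069 Y34.978
G01 X75.844 Y16.315
G01 X97.394 Y16.315
G01 X108.169 Y34.978
M5
G00 X58.457 Y40.346
M3 S463
G01 X65.305 Y55.640 F1670
G01 X81.531 Y59.822
G01 X94.918 Y49.743
G01 X95.384 Y32.993
G01 X82.579 Y22.185
G01 X66.145 Y25.458
G01 X58.457 Y40.346
M5
G00 X59.772 Y73.364
M3 S463
G01 X75.217 Y73.807 F1670
G01 X79.576 Y77.736
G01 X88.249 Y89.465
M5
G00 X116.237 Y122.341
M3 S463
G01 X200.882 Y122.341 F1670
G01 X200.882 Y97.916
G01 X116.237 Y97.916
G01 X116.237 Y122.341
M5
G00 X0.000 Y0.000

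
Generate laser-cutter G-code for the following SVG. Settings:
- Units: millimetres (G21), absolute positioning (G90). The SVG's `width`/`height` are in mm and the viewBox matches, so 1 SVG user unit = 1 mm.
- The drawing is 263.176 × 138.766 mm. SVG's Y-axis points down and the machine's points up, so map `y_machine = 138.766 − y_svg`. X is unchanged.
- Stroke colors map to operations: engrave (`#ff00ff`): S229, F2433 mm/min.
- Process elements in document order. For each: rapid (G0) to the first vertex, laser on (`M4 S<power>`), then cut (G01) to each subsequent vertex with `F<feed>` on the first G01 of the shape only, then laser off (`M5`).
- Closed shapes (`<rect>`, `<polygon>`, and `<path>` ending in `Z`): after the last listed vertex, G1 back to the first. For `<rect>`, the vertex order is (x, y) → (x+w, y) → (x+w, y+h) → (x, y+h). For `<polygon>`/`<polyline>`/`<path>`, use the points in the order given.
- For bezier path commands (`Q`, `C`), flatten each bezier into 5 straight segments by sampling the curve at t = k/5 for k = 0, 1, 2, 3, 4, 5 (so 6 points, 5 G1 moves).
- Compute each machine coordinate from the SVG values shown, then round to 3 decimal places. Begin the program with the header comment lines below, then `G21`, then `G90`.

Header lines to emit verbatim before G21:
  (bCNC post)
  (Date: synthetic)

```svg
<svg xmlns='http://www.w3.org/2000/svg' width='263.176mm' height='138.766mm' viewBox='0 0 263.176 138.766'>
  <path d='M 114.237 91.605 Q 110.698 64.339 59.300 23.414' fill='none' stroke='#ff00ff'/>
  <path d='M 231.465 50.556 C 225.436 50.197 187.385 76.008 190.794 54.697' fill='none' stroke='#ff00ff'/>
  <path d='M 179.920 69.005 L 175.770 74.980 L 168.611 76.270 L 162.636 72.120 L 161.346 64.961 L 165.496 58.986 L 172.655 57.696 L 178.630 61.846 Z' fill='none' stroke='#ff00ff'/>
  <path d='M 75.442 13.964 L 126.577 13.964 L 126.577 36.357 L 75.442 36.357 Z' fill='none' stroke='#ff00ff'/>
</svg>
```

1 u = 1 mm; y_m = 138.766 − y.

[1] `<path>` quadratic bezier, #ff00ff→engrave S229 F2433: (114.237,47.161) → (110.907,58.614) → (103.748,71.159) → (92.761,84.797) → (77.945,99.528) → (59.300,115.352)

[2] `<path>` cubic bezier, #ff00ff→engrave S229 F2433: (231.465,88.210) → (224.593,85.871) → (213.562,80.770) → (201.901,76.424) → (193.136,76.351) → (190.794,84.069)

[3] `<path>` regular polygon, #ff00ff→engrave S229 F2433: (179.920,69.761) → (175.770,63.786) → (168.611,62.496) → (162.636,66.646) → (161.346,73.805) → (165.496,79.780) → (172.655,81.070) → (178.630,76.920) → (179.920,69.761) (closed)

[4] `<path>` rectangle, #ff00ff→engrave S229 F2433: (75.442,124.802) → (126.577,124.802) → (126.577,102.409) → (75.442,102.409) → (75.442,124.802) (closed)

(bCNC post)
(Date: synthetic)
G21
G90
G0 X114.237 Y47.161
M4 S229
G01 X110.907 Y58.614 F2433
G01 X103.748 Y71.159
G01 X92.761 Y84.797
G01 X77.945 Y99.528
G01 X59.300 Y115.352
M5
G0 X231.465 Y88.210
M4 S229
G01 X224.593 Y85.871 F2433
G01 X213.562 Y80.770
G01 X201.901 Y76.424
G01 X193.136 Y76.351
G01 X190.794 Y84.069
M5
G0 X179.920 Y69.761
M4 S229
G01 X175.770 Y63.786 F2433
G01 X168.611 Y62.496
G01 X162.636 Y66.646
G01 X161.346 Y73.805
G01 X165.496 Y79.780
G01 X172.655 Y81.070
G01 X178.630 Y76.920
G01 X179.920 Y69.761
M5
G0 X75.442 Y124.802
M4 S229
G01 X126.577 Y124.802 F2433
G01 X126.577 Y102.409
G01 X75.442 Y102.409
G01 X75.442 Y124.802
M5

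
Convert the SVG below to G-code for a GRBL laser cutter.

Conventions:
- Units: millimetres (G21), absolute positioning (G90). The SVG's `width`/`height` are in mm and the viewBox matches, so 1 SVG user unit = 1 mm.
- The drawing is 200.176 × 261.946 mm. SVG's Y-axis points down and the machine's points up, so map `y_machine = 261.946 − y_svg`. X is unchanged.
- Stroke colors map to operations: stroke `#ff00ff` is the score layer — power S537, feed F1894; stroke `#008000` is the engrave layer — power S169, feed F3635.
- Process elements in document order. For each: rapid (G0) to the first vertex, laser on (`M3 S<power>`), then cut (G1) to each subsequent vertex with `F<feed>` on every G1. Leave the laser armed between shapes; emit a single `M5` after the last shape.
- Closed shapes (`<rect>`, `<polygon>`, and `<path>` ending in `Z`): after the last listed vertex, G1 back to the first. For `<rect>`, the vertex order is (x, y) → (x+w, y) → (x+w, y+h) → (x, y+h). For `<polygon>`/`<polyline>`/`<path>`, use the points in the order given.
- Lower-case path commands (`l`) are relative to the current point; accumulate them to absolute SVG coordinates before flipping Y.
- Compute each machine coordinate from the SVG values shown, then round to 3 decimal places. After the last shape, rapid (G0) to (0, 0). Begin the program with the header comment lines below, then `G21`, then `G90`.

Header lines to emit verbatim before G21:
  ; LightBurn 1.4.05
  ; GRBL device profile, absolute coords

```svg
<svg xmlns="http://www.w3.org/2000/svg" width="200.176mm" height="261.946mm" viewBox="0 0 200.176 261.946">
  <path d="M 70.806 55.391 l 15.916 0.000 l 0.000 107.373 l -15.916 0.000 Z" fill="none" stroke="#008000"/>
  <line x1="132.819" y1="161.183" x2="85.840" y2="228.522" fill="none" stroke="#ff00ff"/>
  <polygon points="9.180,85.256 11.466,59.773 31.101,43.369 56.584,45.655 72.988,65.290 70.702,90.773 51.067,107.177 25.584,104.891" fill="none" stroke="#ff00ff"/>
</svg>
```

viewBox `0 0 200.176 261.946` with mm width/height → 1 unit = 1 mm. Flip: y_m = 261.946 − y_svg.

**Shape 1** — `<path>` rectangle, stroke `#008000` → engrave (S169, F3635). Machine vertices: (70.806,206.555) → (86.722,206.555) → (86.722,99.182) → (70.806,99.182) → (70.806,206.555). Closed: final G1 returns to the first vertex.

**Shape 2** — `<line>` line segment, stroke `#ff00ff` → score (S537, F1894). Machine vertices: (132.819,100.763) → (85.840,33.424). Open path.

**Shape 3** — `<polygon>` regular polygon, stroke `#ff00ff` → score (S537, F1894). Machine vertices: (9.180,176.690) → (11.466,202.173) → (31.101,218.577) → (56.584,216.291) → (72.988,196.656) → (70.702,171.173) → (51.067,154.769) → (25.584,157.055) → (9.180,176.690). Closed: final G1 returns to the first vertex.

; LightBurn 1.4.05
; GRBL device profile, absolute coords
G21
G90
G0 X70.806 Y206.555
M3 S169
G1 X86.722 Y206.555 F3635
G1 X86.722 Y99.182 F3635
G1 X70.806 Y99.182 F3635
G1 X70.806 Y206.555 F3635
G0 X132.819 Y100.763
M3 S537
G1 X85.840 Y33.424 F1894
G0 X9.180 Y176.690
M3 S537
G1 X11.466 Y202.173 F1894
G1 X31.101 Y218.577 F1894
G1 X56.584 Y216.291 F1894
G1 X72.988 Y196.656 F1894
G1 X70.702 Y171.173 F1894
G1 X51.067 Y154.769 F1894
G1 X25.584 Y157.055 F1894
G1 X9.180 Y176.690 F1894
M5
G0 X0.000 Y0.000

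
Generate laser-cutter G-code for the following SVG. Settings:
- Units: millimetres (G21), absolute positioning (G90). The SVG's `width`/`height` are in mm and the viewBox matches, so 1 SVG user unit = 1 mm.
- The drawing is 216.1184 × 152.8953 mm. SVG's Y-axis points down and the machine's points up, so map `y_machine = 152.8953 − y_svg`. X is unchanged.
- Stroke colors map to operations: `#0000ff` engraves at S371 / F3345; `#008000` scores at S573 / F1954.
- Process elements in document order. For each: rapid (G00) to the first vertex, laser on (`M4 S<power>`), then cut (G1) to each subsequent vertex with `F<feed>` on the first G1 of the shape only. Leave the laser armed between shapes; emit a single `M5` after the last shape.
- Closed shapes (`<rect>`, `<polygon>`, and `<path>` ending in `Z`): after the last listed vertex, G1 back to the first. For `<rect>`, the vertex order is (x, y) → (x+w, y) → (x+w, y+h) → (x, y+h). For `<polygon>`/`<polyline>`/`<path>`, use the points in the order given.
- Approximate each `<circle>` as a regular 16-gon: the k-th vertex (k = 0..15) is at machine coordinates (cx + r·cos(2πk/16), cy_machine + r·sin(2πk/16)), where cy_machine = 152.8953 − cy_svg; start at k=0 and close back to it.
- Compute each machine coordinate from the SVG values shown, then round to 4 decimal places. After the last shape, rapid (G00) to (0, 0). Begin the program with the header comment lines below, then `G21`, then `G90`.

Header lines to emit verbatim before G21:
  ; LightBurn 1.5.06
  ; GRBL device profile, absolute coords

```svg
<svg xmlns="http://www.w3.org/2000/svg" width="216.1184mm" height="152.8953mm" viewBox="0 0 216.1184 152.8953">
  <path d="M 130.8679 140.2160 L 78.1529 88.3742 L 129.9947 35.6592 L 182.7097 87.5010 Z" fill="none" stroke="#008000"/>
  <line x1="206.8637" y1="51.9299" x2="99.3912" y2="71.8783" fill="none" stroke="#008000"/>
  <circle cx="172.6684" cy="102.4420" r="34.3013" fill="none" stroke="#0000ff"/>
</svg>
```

1 u = 1 mm; y_m = 152.8953 − y.

[1] `<path>` regular polygon, #008000→score S573 F1954: (130.8679,12.6793) → (78.1529,64.5211) → (129.9947,117.2361) → (182.7097,65.3943) → (130.8679,12.6793) (closed)

[2] `<line>` line segment, #008000→score S573 F1954: (206.8637,100.9654) → (99.3912,81.0170)

[3] `<circle>` circle, #0000ff→engrave S371 F3345: (206.9697,50.4533) → (204.3587,63.5798) → (196.9231,74.7080) → (185.7949,82.1436) → (172.6684,84.7546) → (159.5419,82.1436) → (148.4137,74.7080) → (140.9781,63.5798) → (138.3671,50.4533) → (140.9781,37.3268) → (148.4137,26.1986) → (159.5419,18.7630) → (172.6684,16.1520) → (185.7949,18.7630) → (196.9231,26.1986) → (204.3587,37.3268) → (206.9697,50.4533) (closed)

; LightBurn 1.5.06
; GRBL device profile, absolute coords
G21
G90
G00 X130.8679 Y12.6793
M4 S573
G1 X78.1529 Y64.5211 F1954
G1 X129.9947 Y117.2361
G1 X182.7097 Y65.3943
G1 X130.8679 Y12.6793
G00 X206.8637 Y100.9654
M4 S573
G1 X99.3912 Y81.0170 F1954
G00 X206.9697 Y50.4533
M4 S371
G1 X204.3587 Y63.5798 F3345
G1 X196.9231 Y74.7080
G1 X185.7949 Y82.1436
G1 X172.6684 Y84.7546
G1 X159.5419 Y82.1436
G1 X148.4137 Y74.7080
G1 X140.9781 Y63.5798
G1 X138.3671 Y50.4533
G1 X140.9781 Y37.3268
G1 X148.4137 Y26.1986
G1 X159.5419 Y18.7630
G1 X172.6684 Y16.1520
G1 X185.7949 Y18.7630
G1 X196.9231 Y26.1986
G1 X204.3587 Y37.3268
G1 X206.9697 Y50.4533
M5
G00 X0.0000 Y0.0000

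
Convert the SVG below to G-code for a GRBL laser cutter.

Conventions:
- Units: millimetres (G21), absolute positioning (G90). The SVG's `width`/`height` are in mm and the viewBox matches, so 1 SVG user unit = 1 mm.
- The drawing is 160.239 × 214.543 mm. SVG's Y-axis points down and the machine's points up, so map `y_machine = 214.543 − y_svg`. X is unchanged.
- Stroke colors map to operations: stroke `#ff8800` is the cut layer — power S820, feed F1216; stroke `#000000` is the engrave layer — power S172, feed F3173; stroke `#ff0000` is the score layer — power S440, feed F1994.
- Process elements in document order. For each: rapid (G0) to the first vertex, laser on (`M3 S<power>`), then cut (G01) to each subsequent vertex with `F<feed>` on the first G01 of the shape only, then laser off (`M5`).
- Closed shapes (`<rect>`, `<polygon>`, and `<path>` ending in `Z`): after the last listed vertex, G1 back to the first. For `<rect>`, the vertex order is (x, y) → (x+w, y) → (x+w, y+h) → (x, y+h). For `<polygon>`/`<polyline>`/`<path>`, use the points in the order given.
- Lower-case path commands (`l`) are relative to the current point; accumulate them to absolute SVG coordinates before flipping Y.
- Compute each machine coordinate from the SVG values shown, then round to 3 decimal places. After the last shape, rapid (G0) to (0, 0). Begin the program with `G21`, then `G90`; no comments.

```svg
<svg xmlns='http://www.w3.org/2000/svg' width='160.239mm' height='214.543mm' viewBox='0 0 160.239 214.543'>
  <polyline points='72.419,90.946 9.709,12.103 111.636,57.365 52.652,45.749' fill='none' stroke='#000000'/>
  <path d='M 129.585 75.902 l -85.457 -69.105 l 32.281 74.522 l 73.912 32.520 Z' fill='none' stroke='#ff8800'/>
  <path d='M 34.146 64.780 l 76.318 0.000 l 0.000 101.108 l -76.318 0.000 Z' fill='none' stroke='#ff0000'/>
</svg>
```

G21
G90
G0 X72.419 Y123.597
M3 S172
G01 X9.709 Y202.440 F3173
G01 X111.636 Y157.178
G01 X52.652 Y168.794
M5
G0 X129.585 Y138.641
M3 S820
G01 X44.128 Y207.746 F1216
G01 X76.409 Y133.224
G01 X150.321 Y100.704
G01 X129.585 Y138.641
M5
G0 X34.146 Y149.763
M3 S440
G01 X110.464 Y149.763 F1994
G01 X110.464 Y48.655
G01 X34.146 Y48.655
G01 X34.146 Y149.763
M5
G0 X0.000 Y0.000

1 u = 1 mm; y_m = 214.543 − y.

[1] `<polyline>` open polyline, #000000→engrave S172 F3173: (72.419,123.597) → (9.709,202.440) → (111.636,157.178) → (52.652,168.794)

[2] `<path>` closed polygon, #ff8800→cut S820 F1216: (129.585,138.641) → (44.128,207.746) → (76.409,133.224) → (150.321,100.704) → (129.585,138.641) (closed)

[3] `<path>` rectangle, #ff0000→score S440 F1994: (34.146,149.763) → (110.464,149.763) → (110.464,48.655) → (34.146,48.655) → (34.146,149.763) (closed)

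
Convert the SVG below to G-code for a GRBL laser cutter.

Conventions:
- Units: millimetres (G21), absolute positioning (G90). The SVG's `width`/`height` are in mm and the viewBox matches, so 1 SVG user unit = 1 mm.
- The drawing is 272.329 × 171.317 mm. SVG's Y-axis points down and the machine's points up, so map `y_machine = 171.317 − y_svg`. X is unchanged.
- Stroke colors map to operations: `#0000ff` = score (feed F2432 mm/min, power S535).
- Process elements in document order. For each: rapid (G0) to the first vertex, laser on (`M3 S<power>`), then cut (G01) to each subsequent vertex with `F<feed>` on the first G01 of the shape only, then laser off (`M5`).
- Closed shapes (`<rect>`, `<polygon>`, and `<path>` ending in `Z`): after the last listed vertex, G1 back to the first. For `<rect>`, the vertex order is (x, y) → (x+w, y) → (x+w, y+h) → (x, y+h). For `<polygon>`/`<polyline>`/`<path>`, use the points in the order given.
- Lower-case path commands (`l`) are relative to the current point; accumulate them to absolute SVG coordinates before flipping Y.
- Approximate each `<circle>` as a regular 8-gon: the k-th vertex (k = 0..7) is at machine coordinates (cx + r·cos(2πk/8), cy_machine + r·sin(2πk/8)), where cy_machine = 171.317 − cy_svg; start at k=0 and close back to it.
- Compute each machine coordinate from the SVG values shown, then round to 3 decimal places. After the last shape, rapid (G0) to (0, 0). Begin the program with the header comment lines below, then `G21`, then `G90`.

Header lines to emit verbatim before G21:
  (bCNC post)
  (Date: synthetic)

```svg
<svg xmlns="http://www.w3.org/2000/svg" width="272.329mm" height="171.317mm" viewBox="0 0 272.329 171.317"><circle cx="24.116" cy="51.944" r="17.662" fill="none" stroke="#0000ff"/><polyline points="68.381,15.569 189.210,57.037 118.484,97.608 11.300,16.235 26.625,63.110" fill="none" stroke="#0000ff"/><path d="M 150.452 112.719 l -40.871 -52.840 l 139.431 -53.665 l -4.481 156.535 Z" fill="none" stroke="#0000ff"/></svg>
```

(bCNC post)
(Date: synthetic)
G21
G90
G0 X41.778 Y119.373
M3 S535
G01 X36.605 Y131.862 F2432
G01 X24.116 Y137.035
G01 X11.627 Y131.862
G01 X6.454 Y119.373
G01 X11.627 Y106.884
G01 X24.116 Y101.711
G01 X36.605 Y106.884
G01 X41.778 Y119.373
M5
G0 X68.381 Y155.748
M3 S535
G01 X189.210 Y114.280 F2432
G01 X118.484 Y73.709
G01 X11.300 Y155.082
G01 X26.625 Y108.207
M5
G0 X150.452 Y58.598
M3 S535
G01 X109.581 Y111.438 F2432
G01 X249.012 Y165.103
G01 X244.531 Y8.568
G01 X150.452 Y58.598
M5
G0 X0.000 Y0.000

1 u = 1 mm; y_m = 171.317 − y.

[1] `<circle>` circle, #0000ff→score S535 F2432: (41.778,119.373) → (36.605,131.862) → (24.116,137.035) → (11.627,131.862) → (6.454,119.373) → (11.627,106.884) → (24.116,101.711) → (36.605,106.884) → (41.778,119.373) (closed)

[2] `<polyline>` open polyline, #0000ff→score S535 F2432: (68.381,155.748) → (189.210,114.280) → (118.484,73.709) → (11.300,155.082) → (26.625,108.207)

[3] `<path>` closed polygon, #0000ff→score S535 F2432: (150.452,58.598) → (109.581,111.438) → (249.012,165.103) → (244.531,8.568) → (150.452,58.598) (closed)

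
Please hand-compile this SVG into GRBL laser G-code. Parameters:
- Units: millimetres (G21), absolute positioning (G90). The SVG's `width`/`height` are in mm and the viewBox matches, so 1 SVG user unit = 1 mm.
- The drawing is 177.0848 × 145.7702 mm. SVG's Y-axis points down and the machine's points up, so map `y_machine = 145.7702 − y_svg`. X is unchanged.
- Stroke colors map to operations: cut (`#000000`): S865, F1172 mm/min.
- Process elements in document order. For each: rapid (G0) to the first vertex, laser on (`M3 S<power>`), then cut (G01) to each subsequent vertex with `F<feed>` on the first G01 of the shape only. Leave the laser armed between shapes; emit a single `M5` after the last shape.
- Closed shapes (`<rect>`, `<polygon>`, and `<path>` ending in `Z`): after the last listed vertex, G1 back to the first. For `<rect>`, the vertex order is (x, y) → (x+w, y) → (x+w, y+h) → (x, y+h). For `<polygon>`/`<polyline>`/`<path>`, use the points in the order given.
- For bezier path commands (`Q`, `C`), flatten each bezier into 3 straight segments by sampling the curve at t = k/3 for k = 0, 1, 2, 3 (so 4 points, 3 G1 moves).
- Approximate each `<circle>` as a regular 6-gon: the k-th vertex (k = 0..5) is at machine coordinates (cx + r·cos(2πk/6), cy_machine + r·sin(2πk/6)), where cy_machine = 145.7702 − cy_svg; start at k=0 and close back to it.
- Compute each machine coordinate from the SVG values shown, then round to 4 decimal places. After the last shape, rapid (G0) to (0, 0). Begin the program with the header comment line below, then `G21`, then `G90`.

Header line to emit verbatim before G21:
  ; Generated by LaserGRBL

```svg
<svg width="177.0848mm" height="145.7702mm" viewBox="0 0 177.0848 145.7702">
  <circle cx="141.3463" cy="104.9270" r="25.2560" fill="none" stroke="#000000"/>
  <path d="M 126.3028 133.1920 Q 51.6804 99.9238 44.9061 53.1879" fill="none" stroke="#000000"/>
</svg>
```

; Generated by LaserGRBL
G21
G90
G0 X166.6023 Y40.8432
M3 S865
G01 X153.9743 Y62.7155 F1172
G01 X128.7183 Y62.7155
G01 X116.0903 Y40.8432
G01 X128.7183 Y18.9709
G01 X153.9743 Y18.9709
G01 X166.6023 Y40.8432
G0 X126.3028 Y12.5782
M3 S865
G01 X84.0932 Y36.2534 F1172
G01 X56.9610 Y62.9214
G01 X44.9061 Y92.5823
M5
G0 X0.0000 Y0.0000

1 u = 1 mm; y_m = 145.7702 − y.

[1] `<circle>` circle, #000000→cut S865 F1172: (166.6023,40.8432) → (153.9743,62.7155) → (128.7183,62.7155) → (116.0903,40.8432) → (128.7183,18.9709) → (153.9743,18.9709) → (166.6023,40.8432) (closed)

[2] `<path>` quadratic bezier, #000000→cut S865 F1172: (126.3028,12.5782) → (84.0932,36.2534) → (56.9610,62.9214) → (44.9061,92.5823)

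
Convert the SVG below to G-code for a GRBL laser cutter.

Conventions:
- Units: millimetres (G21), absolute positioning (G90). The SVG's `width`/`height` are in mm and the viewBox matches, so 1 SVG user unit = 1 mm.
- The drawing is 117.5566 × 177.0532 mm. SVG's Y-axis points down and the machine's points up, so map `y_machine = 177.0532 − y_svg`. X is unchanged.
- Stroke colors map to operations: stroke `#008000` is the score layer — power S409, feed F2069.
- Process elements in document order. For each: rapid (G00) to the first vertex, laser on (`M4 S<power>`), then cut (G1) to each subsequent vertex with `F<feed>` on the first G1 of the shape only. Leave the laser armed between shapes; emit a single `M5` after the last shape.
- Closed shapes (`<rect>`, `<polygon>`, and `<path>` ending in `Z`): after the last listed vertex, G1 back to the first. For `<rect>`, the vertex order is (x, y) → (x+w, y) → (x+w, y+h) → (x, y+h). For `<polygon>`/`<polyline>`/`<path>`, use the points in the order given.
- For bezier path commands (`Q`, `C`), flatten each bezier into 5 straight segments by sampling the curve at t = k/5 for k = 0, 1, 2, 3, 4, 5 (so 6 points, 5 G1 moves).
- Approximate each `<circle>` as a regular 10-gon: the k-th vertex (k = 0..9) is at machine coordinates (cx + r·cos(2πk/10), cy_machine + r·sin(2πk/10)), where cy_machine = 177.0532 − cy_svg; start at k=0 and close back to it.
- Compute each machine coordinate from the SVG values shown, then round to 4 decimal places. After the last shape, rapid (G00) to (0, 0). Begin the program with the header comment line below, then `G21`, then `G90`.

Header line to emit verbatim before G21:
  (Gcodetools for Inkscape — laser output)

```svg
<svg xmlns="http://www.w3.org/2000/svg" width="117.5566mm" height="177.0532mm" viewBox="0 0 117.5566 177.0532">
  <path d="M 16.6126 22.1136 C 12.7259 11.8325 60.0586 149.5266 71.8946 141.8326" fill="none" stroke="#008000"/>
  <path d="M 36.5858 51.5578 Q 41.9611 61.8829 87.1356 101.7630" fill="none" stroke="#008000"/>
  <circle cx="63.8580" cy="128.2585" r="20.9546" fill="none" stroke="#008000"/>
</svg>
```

Since the viewBox matches the mm dimensions, user units are millimetres directly. The only transform is the Y-flip y_m = 177.0532 − y_svg.

Shape 1 is a cubic bezier drawn with `<path>`. Its stroke #008000 means score at S409, F2069. After flipping Y the toolpath is (16.6126,154.9396) → (19.7332,145.6981) → (30.9840,115.0241) → (46.2028,76.9988) → (61.2271,45.7039) → (71.8946,35.2206).

Shape 2 is a quadratic bezier drawn with `<path>`. Its stroke #008000 means score at S409, F2069. After flipping Y the toolpath is (36.5858,125.4954) → (40.3279,120.1832) → (47.2539,112.5065) → (57.3639,102.4655) → (70.6578,90.0600) → (87.1356,75.2902).

Shape 3 is a circle drawn with `<circle>`. Its stroke #008000 means score at S409, F2069. After flipping Y the toolpath is (84.8126,48.7947) → (80.8106,61.1115) → (70.3333,68.7237) → (57.3827,68.7237) → (46.9054,61.1115) → (42.9034,48.7947) → (46.9054,36.4779) → (57.3827,28.8657) → (70.3333,28.8657) → (80.8106,36.4779) → (84.8126,48.7947), returning to the start.

(Gcodetools for Inkscape — laser output)
G21
G90
G00 X16.6126 Y154.9396
M4 S409
G1 X19.7332 Y145.6981 F2069
G1 X30.9840 Y115.0241
G1 X46.2028 Y76.9988
G1 X61.2271 Y45.7039
G1 X71.8946 Y35.2206
G00 X36.5858 Y125.4954
M4 S409
G1 X40.3279 Y120.1832 F2069
G1 X47.2539 Y112.5065
G1 X57.3639 Y102.4655
G1 X70.6578 Y90.0600
G1 X87.1356 Y75.2902
G00 X84.8126 Y48.7947
M4 S409
G1 X80.8106 Y61.1115 F2069
G1 X70.3333 Y68.7237
G1 X57.3827 Y68.7237
G1 X46.9054 Y61.1115
G1 X42.9034 Y48.7947
G1 X46.9054 Y36.4779
G1 X57.3827 Y28.8657
G1 X70.3333 Y28.8657
G1 X80.8106 Y36.4779
G1 X84.8126 Y48.7947
M5
G00 X0.0000 Y0.0000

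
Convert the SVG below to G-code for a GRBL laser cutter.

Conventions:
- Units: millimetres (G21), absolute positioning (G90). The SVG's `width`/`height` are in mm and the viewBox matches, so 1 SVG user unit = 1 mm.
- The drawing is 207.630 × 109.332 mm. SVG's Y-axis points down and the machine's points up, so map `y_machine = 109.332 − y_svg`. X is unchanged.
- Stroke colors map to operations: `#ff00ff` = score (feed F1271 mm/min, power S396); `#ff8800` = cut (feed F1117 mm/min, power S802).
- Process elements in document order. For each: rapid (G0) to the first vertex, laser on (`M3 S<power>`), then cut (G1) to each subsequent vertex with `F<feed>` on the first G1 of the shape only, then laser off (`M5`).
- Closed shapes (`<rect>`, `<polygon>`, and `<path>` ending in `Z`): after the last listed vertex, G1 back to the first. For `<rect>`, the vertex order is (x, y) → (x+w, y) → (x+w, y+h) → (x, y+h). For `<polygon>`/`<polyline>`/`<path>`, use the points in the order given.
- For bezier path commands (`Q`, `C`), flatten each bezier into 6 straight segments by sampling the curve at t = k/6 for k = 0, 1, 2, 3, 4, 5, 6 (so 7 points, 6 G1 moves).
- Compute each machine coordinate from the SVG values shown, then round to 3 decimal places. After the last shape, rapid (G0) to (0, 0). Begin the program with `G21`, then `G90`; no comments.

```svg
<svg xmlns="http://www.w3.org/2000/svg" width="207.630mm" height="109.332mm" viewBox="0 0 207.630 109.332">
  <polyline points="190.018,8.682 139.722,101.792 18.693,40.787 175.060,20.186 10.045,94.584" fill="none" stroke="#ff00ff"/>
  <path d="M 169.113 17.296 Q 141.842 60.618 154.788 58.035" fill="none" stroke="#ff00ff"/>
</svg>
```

1 u = 1 mm; y_m = 109.332 − y.

[1] `<polyline>` open polyline, #ff00ff→score S396 F1271: (190.018,100.650) → (139.722,7.540) → (18.693,68.545) → (175.060,89.146) → (10.045,14.748)

[2] `<path>` quadratic bezier, #ff00ff→score S396 F1271: (169.113,92.036) → (161.140,78.870) → (155.401,68.255) → (151.896,60.190) → (150.626,54.676) → (151.590,51.711) → (154.788,51.297)

G21
G90
G0 X190.018 Y100.650
M3 S396
G1 X139.722 Y7.540 F1271
G1 X18.693 Y68.545
G1 X175.060 Y89.146
G1 X10.045 Y14.748
M5
G0 X169.113 Y92.036
M3 S396
G1 X161.140 Y78.870 F1271
G1 X155.401 Y68.255
G1 X151.896 Y60.190
G1 X150.626 Y54.676
G1 X151.590 Y51.711
G1 X154.788 Y51.297
M5
G0 X0.000 Y0.000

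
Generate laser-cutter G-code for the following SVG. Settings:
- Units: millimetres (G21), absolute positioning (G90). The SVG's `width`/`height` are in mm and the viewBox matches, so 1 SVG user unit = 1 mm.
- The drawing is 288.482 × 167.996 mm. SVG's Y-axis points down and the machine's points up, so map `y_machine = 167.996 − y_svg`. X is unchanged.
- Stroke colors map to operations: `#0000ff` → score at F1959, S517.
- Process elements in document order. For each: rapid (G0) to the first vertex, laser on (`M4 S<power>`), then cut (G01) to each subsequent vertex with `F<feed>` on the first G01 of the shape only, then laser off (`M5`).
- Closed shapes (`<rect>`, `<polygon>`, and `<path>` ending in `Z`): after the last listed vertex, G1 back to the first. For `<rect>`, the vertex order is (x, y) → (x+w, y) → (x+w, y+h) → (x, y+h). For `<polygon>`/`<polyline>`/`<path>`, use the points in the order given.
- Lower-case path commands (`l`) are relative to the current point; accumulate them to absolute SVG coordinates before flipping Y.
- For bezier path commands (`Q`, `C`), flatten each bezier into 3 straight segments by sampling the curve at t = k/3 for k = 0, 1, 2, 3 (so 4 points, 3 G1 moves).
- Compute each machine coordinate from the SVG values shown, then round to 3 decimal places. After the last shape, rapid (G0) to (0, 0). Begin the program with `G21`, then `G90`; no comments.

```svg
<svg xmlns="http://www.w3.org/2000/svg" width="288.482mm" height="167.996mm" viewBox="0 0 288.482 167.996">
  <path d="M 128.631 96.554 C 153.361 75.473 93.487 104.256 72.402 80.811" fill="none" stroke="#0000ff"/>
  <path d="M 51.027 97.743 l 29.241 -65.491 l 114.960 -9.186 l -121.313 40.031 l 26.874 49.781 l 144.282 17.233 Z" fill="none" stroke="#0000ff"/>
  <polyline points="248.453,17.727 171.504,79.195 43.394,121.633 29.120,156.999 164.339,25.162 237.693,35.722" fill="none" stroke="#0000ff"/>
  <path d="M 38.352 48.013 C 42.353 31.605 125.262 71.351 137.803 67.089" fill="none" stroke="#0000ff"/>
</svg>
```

G21
G90
G0 X128.631 Y71.442
M4 S517
G01 X129.730 Y79.683 F1959
G01 X101.847 Y77.368
G01 X72.402 Y87.185
M5
G0 X51.027 Y70.253
M4 S517
G01 X80.268 Y135.744 F1959
G01 X195.228 Y144.930
G01 X73.915 Y104.899
G01 X100.789 Y55.118
G01 X245.071 Y37.885
G01 X51.027 Y70.253
M5
G0 X248.453 Y150.269
M4 S517
G01 X171.504 Y88.801 F1959
G01 X43.394 Y46.363
G01 X29.120 Y10.997
G01 X164.339 Y142.834
G01 X237.693 Y132.274
M5
G0 X38.352 Y119.983
M4 S517
G01 X63.127 Y121.383 F1959
G01 X107.335 Y107.605
G01 X137.803 Y100.907
M5
G0 X0.000 Y0.000

Since the viewBox matches the mm dimensions, user units are millimetres directly. The only transform is the Y-flip y_m = 167.996 − y_svg.

Shape 1 is a cubic bezier drawn with `<path>`. Its stroke #0000ff means score at S517, F1959. After flipping Y the toolpath is (128.631,71.442) → (129.730,79.683) → (101.847,77.368) → (72.402,87.185).

Shape 2 is a closed polygon drawn with `<path>`. Its stroke #0000ff means score at S517, F1959. After flipping Y the toolpath is (51.027,70.253) → (80.268,135.744) → (195.228,144.930) → (73.915,104.899) → (100.789,55.118) → (245.071,37.885) → (51.027,70.253), returning to the start.

Shape 3 is a open polyline drawn with `<polyline>`. Its stroke #0000ff means score at S517, F1959. After flipping Y the toolpath is (248.453,150.269) → (171.504,88.801) → (43.394,46.363) → (29.120,10.997) → (164.339,142.834) → (237.693,132.274).

Shape 4 is a cubic bezier drawn with `<path>`. Its stroke #0000ff means score at S517, F1959. After flipping Y the toolpath is (38.352,119.983) → (63.127,121.383) → (107.335,107.605) → (137.803,100.907).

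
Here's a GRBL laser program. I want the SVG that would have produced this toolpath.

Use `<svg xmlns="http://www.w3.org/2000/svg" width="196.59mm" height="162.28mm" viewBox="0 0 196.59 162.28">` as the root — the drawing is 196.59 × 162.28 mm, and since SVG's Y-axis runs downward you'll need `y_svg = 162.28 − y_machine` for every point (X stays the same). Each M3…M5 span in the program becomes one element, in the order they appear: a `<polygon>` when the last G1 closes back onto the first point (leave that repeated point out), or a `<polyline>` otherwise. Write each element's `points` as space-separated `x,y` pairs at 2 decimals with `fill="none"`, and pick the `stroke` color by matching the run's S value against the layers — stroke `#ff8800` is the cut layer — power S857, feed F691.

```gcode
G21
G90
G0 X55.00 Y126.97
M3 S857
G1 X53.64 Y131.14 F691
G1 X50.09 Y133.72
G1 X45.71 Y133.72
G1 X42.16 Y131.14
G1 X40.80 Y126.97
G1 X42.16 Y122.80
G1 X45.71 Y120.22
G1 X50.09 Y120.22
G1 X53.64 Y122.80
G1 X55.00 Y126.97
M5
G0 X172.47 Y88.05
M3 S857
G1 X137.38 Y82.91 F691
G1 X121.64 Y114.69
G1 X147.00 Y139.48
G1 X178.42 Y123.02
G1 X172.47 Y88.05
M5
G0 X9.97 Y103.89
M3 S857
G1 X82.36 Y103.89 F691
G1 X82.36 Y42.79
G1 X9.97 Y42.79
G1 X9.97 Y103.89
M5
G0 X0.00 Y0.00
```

<svg xmlns="http://www.w3.org/2000/svg" width="196.59mm" height="162.28mm" viewBox="0 0 196.59 162.28">
  <polygon points="55.00,35.31 53.64,31.14 50.09,28.56 45.71,28.56 42.16,31.14 40.80,35.31 42.16,39.48 45.71,42.06 50.09,42.06 53.64,39.48" fill="none" stroke="#ff8800"/>
  <polygon points="172.47,74.23 137.38,79.37 121.64,47.59 147.00,22.80 178.42,39.26" fill="none" stroke="#ff8800"/>
  <polygon points="9.97,58.39 82.36,58.39 82.36,119.49 9.97,119.49" fill="none" stroke="#ff8800"/>
</svg>

Each laser-on run becomes one SVG element. Flip Y back into SVG space with y_svg = 162.28 − y_machine. Every run uses S857, so all elements get stroke `#ff8800` (cut).

Run 1: The run returns to its start, so emit a `<polygon>` with points (Y-flipped): 55.00,35.31 53.64,31.14 50.09,28.56 45.71,28.56 42.16,31.14 40.80,35.31 42.16,39.48 45.71,42.06 50.09,42.06 53.64,39.48.

Run 2: The run returns to its start, so emit a `<polygon>` with points (Y-flipped): 172.47,74.23 137.38,79.37 121.64,47.59 147.00,22.80 178.42,39.26.

Run 3: The run returns to its start, so emit a `<polygon>` with points (Y-flipped): 9.97,58.39 82.36,58.39 82.36,119.49 9.97,119.49.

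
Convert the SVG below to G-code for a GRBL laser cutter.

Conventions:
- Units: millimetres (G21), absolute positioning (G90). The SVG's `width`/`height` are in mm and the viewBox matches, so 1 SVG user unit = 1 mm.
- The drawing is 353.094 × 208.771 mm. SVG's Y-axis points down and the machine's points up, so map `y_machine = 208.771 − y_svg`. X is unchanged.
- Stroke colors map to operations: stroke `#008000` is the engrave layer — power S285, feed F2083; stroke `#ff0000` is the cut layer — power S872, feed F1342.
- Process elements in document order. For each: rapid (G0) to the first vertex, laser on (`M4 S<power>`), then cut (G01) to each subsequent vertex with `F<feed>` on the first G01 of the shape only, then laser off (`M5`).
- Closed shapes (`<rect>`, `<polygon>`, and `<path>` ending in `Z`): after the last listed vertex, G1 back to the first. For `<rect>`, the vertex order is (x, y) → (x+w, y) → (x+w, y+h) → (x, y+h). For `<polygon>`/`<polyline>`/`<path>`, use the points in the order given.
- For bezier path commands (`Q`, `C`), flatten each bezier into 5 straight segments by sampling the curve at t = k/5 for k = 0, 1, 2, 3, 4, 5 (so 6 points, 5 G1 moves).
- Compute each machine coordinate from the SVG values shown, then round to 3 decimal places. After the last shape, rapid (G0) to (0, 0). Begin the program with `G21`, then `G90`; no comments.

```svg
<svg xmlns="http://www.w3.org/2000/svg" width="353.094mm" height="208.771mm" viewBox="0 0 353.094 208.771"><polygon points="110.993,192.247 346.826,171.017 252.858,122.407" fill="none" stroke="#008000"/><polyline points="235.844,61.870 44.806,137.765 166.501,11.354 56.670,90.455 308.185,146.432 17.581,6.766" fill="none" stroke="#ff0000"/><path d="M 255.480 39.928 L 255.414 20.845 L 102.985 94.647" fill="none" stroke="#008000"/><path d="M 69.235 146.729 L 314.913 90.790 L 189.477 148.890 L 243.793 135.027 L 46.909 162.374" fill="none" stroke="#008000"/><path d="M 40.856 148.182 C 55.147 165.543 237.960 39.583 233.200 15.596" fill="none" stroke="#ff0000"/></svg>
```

G21
G90
G0 X110.993 Y16.524
M4 S285
G01 X346.826 Y37.754 F2083
G01 X252.858 Y86.364
G01 X110.993 Y16.524
M5
G0 X235.844 Y146.901
M4 S872
G01 X44.806 Y71.006 F1342
G01 X166.501 Y197.417
G01 X56.670 Y118.316
G01 X308.185 Y62.339
G01 X17.581 Y202.005
M5
G0 X255.480 Y168.843
M4 S285
G01 X255.414 Y187.926 F2083
G01 X102.985 Y114.124
M5
G0 X69.235 Y62.042
M4 S285
G01 X314.913 Y117.981 F2083
G01 X189.477 Y59.881
G01 X243.793 Y73.744
G01 X46.909 Y46.397
M5
G0 X40.856 Y60.589
M4 S872
G01 X66.804 Y65.409 F1342
G01 X116.106 Y92.851
G01 X171.667 Y131.142
G01 X216.396 Y168.508
G01 X233.200 Y193.175
M5
G0 X0.000 Y0.000

1 u = 1 mm; y_m = 208.771 − y.

[1] `<polygon>` closed polygon, #008000→engrave S285 F2083: (110.993,16.524) → (346.826,37.754) → (252.858,86.364) → (110.993,16.524) (closed)

[2] `<polyline>` open polyline, #ff0000→cut S872 F1342: (235.844,146.901) → (44.806,71.006) → (166.501,197.417) → (56.670,118.316) → (308.185,62.339) → (17.581,202.005)

[3] `<path>` open polyline, #008000→engrave S285 F2083: (255.480,168.843) → (255.414,187.926) → (102.985,114.124)

[4] `<path>` open polyline, #008000→engrave S285 F2083: (69.235,62.042) → (314.913,117.981) → (189.477,59.881) → (243.793,73.744) → (46.909,46.397)

[5] `<path>` cubic bezier, #ff0000→cut S872 F1342: (40.856,60.589) → (66.804,65.409) → (116.106,92.851) → (171.667,131.142) → (216.396,168.508) → (233.200,193.175)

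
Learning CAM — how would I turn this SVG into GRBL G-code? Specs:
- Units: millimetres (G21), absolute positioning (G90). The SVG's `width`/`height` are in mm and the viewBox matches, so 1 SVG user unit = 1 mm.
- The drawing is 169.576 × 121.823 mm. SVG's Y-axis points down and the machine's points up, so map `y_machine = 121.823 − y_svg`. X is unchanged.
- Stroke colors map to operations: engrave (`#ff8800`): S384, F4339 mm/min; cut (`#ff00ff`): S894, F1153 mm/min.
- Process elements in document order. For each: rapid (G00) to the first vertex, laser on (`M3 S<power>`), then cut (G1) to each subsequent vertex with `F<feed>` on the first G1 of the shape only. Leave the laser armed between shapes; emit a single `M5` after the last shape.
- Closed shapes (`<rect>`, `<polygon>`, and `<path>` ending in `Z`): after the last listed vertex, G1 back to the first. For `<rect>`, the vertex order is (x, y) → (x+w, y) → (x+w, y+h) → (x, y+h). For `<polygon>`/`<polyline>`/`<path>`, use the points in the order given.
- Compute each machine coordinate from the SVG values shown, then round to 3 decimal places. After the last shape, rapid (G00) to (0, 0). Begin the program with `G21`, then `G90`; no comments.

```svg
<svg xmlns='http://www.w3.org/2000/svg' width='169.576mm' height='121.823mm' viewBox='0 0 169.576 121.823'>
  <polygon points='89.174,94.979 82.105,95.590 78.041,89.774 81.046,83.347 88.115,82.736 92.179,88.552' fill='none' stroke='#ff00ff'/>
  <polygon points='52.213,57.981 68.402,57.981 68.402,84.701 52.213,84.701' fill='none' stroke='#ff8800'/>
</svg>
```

1 u = 1 mm; y_m = 121.823 − y.

[1] `<polygon>` regular polygon, #ff00ff→cut S894 F1153: (89.174,26.844) → (82.105,26.233) → (78.041,32.049) → (81.046,38.476) → (88.115,39.087) → (92.179,33.271) → (89.174,26.844) (closed)

[2] `<polygon>` rectangle, #ff8800→engrave S384 F4339: (52.213,63.842) → (68.402,63.842) → (68.402,37.122) → (52.213,37.122) → (52.213,63.842) (closed)

G21
G90
G00 X89.174 Y26.844
M3 S894
G1 X82.105 Y26.233 F1153
G1 X78.041 Y32.049
G1 X81.046 Y38.476
G1 X88.115 Y39.087
G1 X92.179 Y33.271
G1 X89.174 Y26.844
G00 X52.213 Y63.842
M3 S384
G1 X68.402 Y63.842 F4339
G1 X68.402 Y37.122
G1 X52.213 Y37.122
G1 X52.213 Y63.842
M5
G00 X0.000 Y0.000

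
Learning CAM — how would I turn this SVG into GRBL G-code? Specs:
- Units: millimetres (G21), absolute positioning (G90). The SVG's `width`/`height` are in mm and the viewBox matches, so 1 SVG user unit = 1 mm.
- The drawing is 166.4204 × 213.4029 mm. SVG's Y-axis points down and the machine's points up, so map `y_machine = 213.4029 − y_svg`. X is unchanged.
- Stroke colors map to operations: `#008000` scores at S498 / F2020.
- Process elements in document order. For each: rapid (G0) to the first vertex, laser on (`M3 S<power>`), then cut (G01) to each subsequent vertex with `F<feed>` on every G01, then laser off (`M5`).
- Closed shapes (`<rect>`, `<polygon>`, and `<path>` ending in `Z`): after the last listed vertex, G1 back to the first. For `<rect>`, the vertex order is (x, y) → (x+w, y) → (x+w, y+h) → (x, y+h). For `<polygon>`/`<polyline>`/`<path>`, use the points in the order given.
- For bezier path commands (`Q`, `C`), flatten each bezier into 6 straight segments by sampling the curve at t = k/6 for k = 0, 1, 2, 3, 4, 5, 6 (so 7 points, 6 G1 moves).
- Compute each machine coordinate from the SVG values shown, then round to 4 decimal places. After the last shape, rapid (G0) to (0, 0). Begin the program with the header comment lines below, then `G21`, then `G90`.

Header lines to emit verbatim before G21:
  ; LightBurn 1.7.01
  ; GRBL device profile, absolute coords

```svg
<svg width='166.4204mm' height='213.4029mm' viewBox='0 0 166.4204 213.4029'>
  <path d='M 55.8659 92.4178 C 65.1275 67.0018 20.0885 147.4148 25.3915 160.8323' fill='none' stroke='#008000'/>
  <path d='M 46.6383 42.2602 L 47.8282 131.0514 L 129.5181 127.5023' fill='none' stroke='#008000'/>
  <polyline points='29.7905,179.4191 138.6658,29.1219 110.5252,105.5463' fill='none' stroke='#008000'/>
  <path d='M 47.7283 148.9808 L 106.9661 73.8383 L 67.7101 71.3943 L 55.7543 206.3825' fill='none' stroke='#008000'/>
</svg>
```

1 u = 1 mm; y_m = 213.4029 − y.

[1] `<path>` cubic bezier, #008000→score S498 F2020: (55.8659,120.9851) → (56.4561,125.6741) → (50.9030,117.5257) → (42.1132,101.3404) → (32.9935,81.9190) → (26.4507,64.0622) → (25.3915,52.5706)

[2] `<path>` open polyline, #008000→score S498 F2020: (46.6383,171.1427) → (47.8282,82.3515) → (129.5181,85.9006)

[3] `<polyline>` open polyline, #008000→score S498 F2020: (29.7905,33.9838) → (138.6658,184.2810) → (110.5252,107.8566)

[4] `<path>` open polyline, #008000→score S498 F2020: (47.7283,64.4221) → (106.9661,139.5646) → (67.7101,142.0086) → (55.7543,7.0204)

; LightBurn 1.7.01
; GRBL device profile, absolute coords
G21
G90
G0 X55.8659 Y120.9851
M3 S498
G01 X56.4561 Y125.6741 F2020
G01 X50.9030 Y117.5257 F2020
G01 X42.1132 Y101.3404 F2020
G01 X32.9935 Y81.9190 F2020
G01 X26.4507 Y64.0622 F2020
G01 X25.3915 Y52.5706 F2020
M5
G0 X46.6383 Y171.1427
M3 S498
G01 X47.8282 Y82.3515 F2020
G01 X129.5181 Y85.9006 F2020
M5
G0 X29.7905 Y33.9838
M3 S498
G01 X138.6658 Y184.2810 F2020
G01 X110.5252 Y107.8566 F2020
M5
G0 X47.7283 Y64.4221
M3 S498
G01 X106.9661 Y139.5646 F2020
G01 X67.7101 Y142.0086 F2020
G01 X55.7543 Y7.0204 F2020
M5
G0 X0.0000 Y0.0000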